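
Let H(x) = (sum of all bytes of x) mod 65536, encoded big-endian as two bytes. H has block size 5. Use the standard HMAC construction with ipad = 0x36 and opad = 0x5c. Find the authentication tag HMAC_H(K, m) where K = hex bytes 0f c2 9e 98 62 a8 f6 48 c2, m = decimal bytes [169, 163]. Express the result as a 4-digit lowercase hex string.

Key hex bytes 0f c2 9e 98 62 a8 f6 48 c2 is 9 bytes > B = 5, so hash it first: H(key) = 05 11, then zero-pad to 5 bytes: K' = 05 11 00 00 00.
K' ⊕ ipad = 33 27 36 36 36.  K' ⊕ opad = 59 4d 5c 5c 5c.
Inner input = (K'⊕ipad) ∥ m = 33 27 36 36 36 ∥ a9 a3.
Inner hash: sum = 51+39+54+54+54+169+163 = 584 → 02 48.
Outer input = (K'⊕opad) ∥ inner = 59 4d 5c 5c 5c ∥ 02 48.
Outer hash (tag): sum = 89+77+92+92+92+2+72 = 516 → 02 04.

0204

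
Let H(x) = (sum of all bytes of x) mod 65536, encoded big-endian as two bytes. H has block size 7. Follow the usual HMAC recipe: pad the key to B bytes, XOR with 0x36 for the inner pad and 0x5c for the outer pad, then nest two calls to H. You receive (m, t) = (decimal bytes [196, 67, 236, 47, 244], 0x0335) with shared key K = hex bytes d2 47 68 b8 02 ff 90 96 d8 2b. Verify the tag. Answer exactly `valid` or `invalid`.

invalid

Key hex bytes d2 47 68 b8 02 ff 90 96 d8 2b is 10 bytes > B = 7, so hash it first: H(key) = 05 63, then zero-pad to 7 bytes: K' = 05 63 00 00 00 00 00.
K' ⊕ ipad = 33 55 36 36 36 36 36; K' ⊕ opad = 59 3f 5c 5c 5c 5c 5c.
Inner hash: sum = 51+85+54+54+54+54+54+196+67+236+47+244 = 1196 → 04 ac.
Outer hash (recomputed tag): sum = 89+63+92+92+92+92+92+4+172 = 788 → 03 14.
Recomputed tag = 0314; claimed = 0335 → mismatch.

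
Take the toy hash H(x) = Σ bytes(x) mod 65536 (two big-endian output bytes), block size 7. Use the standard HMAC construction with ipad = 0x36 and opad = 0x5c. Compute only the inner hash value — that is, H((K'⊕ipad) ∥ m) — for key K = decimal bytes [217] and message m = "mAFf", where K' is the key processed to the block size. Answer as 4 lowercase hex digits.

Key decimal bytes [217] = d9 is 1 byte ≤ B = 7; zero-pad to 7 bytes: K' = d9 00 00 00 00 00 00.
K' ⊕ ipad = ef 36 36 36 36 36 36.
Inner input = ef 36 36 36 36 36 36 ∥ 6d 41 46 66.
Inner hash: sum = 239+54+54+54+54+54+54+109+65+70+102 = 909 → 03 8d.

038d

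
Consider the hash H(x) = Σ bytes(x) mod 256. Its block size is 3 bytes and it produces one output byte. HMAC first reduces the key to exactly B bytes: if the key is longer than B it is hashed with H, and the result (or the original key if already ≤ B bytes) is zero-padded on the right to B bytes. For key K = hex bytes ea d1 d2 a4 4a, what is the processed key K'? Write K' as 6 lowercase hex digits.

7b0000

|K| = 5 > B = 3, so first hash the key.
H(K): sum = 234+209+210+164+74 = 891; mod 256 = 123 → 7b.
Zero-pad H(K) = 7b to 3 bytes: K' = 7b 00 00.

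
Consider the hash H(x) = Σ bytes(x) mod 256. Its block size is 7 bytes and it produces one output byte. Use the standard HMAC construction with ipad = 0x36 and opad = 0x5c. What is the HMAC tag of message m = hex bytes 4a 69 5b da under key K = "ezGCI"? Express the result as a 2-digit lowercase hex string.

be

Key "ezGCI" = 65 7a 47 43 49 is 5 bytes ≤ B = 7; zero-pad to 7 bytes: K' = 65 7a 47 43 49 00 00.
K' ⊕ ipad = 53 4c 71 75 7f 36 36.  K' ⊕ opad = 39 26 1b 1f 15 5c 5c.
Inner input = (K'⊕ipad) ∥ m = 53 4c 71 75 7f 36 36 ∥ 4a 69 5b da.
Inner hash: sum = 83+76+113+117+127+54+54+74+105+91+218 = 1112; mod 256 = 88 → 58.
Outer input = (K'⊕opad) ∥ inner = 39 26 1b 1f 15 5c 5c ∥ 58.
Outer hash (tag): sum = 57+38+27+31+21+92+92+88 = 446; mod 256 = 190 → be.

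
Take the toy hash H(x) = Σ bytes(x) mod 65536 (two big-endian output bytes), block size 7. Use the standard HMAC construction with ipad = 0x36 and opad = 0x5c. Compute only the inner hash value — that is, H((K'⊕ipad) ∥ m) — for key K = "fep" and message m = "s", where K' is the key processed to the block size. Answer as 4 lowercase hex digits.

0234

Key "fep" = 66 65 70 is 3 bytes ≤ B = 7; zero-pad to 7 bytes: K' = 66 65 70 00 00 00 00.
K' ⊕ ipad = 50 53 46 36 36 36 36.
Inner input = 50 53 46 36 36 36 36 ∥ 73.
Inner hash: sum = 80+83+70+54+54+54+54+115 = 564 → 02 34.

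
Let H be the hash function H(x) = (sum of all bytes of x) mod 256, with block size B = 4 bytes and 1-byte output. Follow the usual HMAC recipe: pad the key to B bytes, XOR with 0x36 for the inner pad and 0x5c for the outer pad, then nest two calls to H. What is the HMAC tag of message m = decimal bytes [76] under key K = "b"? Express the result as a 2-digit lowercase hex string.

Key "b" = 62 is 1 byte ≤ B = 4; zero-pad to 4 bytes: K' = 62 00 00 00.
K' ⊕ ipad = 54 36 36 36.  K' ⊕ opad = 3e 5c 5c 5c.
Inner input = (K'⊕ipad) ∥ m = 54 36 36 36 ∥ 4c.
Inner hash: sum = 84+54+54+54+76 = 322; mod 256 = 66 → 42.
Outer input = (K'⊕opad) ∥ inner = 3e 5c 5c 5c ∥ 42.
Outer hash (tag): sum = 62+92+92+92+66 = 404; mod 256 = 148 → 94.

94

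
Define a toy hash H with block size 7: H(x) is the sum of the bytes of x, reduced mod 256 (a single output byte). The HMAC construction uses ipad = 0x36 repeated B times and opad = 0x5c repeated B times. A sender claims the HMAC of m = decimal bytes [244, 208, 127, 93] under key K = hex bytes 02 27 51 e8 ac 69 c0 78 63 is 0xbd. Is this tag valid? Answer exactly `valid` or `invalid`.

invalid

Key hex bytes 02 27 51 e8 ac 69 c0 78 63 is 9 bytes > B = 7, so hash it first: H(key) = 12, then zero-pad to 7 bytes: K' = 12 00 00 00 00 00 00.
K' ⊕ ipad = 24 36 36 36 36 36 36; K' ⊕ opad = 4e 5c 5c 5c 5c 5c 5c.
Inner hash: sum = 36+54+54+54+54+54+54+244+208+127+93 = 1032; mod 256 = 8 → 08.
Outer hash (recomputed tag): sum = 78+92+92+92+92+92+92+8 = 638; mod 256 = 126 → 7e.
Recomputed tag = 7e; claimed = bd → mismatch.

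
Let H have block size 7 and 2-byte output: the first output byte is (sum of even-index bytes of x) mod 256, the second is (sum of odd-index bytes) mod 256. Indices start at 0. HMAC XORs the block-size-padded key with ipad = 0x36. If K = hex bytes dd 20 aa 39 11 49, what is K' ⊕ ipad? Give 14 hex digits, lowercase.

eb169c0f277f36

Key hex bytes dd 20 aa 39 11 49 is 6 bytes ≤ B = 7; zero-pad to 7 bytes: K' = dd 20 aa 39 11 49 00.
XOR each byte with 0x36: dd⊕36=eb, 20⊕36=16, aa⊕36=9c, 39⊕36=0f, 11⊕36=27, 49⊕36=7f, 00⊕36=36.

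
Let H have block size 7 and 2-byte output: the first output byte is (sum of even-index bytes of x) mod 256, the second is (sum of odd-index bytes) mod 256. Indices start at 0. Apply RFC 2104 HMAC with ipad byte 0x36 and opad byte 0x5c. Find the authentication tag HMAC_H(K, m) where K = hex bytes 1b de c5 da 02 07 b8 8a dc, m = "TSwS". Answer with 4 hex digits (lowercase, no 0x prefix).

f455

Key hex bytes 1b de c5 da 02 07 b8 8a dc is 9 bytes > B = 7, so hash it first: H(key) = 76 49, then zero-pad to 7 bytes: K' = 76 49 00 00 00 00 00.
K' ⊕ ipad = 40 7f 36 36 36 36 36.  K' ⊕ opad = 2a 15 5c 5c 5c 5c 5c.
Inner input = (K'⊕ipad) ∥ m = 40 7f 36 36 36 36 36 ∥ 54 53 77 53.
Inner hash: even-index sum = 392 mod 256 = 136; odd-index sum = 438 mod 256 = 182 → 88 b6.
Outer input = (K'⊕opad) ∥ inner = 2a 15 5c 5c 5c 5c 5c ∥ 88 b6.
Outer hash (tag): even-index sum = 500 mod 256 = 244; odd-index sum = 341 mod 256 = 85 → f4 55.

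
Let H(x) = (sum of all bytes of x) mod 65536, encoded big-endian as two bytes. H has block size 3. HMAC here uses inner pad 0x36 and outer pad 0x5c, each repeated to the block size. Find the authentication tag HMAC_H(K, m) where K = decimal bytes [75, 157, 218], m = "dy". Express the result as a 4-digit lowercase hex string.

Key decimal bytes [75, 157, 218] = 4b 9d da is exactly B = 3 bytes: K' = 4b 9d da.
K' ⊕ ipad = 7d ab ec.  K' ⊕ opad = 17 c1 86.
Inner input = (K'⊕ipad) ∥ m = 7d ab ec ∥ 64 79.
Inner hash: sum = 125+171+236+100+121 = 753 → 02 f1.
Outer input = (K'⊕opad) ∥ inner = 17 c1 86 ∥ 02 f1.
Outer hash (tag): sum = 23+193+134+2+241 = 593 → 02 51.

0251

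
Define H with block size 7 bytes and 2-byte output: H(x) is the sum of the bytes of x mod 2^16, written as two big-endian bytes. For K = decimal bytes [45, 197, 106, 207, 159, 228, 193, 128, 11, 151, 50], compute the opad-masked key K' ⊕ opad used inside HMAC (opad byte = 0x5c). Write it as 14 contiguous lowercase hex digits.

599f5c5c5c5c5c

Key decimal bytes [45, 197, 106, 207, 159, 228, 193, 128, 11, 151, 50] = 2d c5 6a cf 9f e4 c1 80 0b 97 32 is 11 bytes > B = 7, so hash it first: H(key) = 05 c3, then zero-pad to 7 bytes: K' = 05 c3 00 00 00 00 00.
XOR each byte with 0x5c: 05⊕5c=59, c3⊕5c=9f, 00⊕5c=5c, 00⊕5c=5c, 00⊕5c=5c, 00⊕5c=5c, 00⊕5c=5c.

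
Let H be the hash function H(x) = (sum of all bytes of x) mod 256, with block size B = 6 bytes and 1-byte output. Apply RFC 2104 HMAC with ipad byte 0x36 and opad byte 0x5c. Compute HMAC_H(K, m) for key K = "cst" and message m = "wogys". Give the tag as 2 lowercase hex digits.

Key "cst" = 63 73 74 is 3 bytes ≤ B = 6; zero-pad to 6 bytes: K' = 63 73 74 00 00 00.
K' ⊕ ipad = 55 45 42 36 36 36.  K' ⊕ opad = 3f 2f 28 5c 5c 5c.
Inner input = (K'⊕ipad) ∥ m = 55 45 42 36 36 36 ∥ 77 6f 67 79 73.
Inner hash: sum = 85+69+66+54+54+54+119+111+103+121+115 = 951; mod 256 = 183 → b7.
Outer input = (K'⊕opad) ∥ inner = 3f 2f 28 5c 5c 5c ∥ b7.
Outer hash (tag): sum = 63+47+40+92+92+92+183 = 609; mod 256 = 97 → 61.

61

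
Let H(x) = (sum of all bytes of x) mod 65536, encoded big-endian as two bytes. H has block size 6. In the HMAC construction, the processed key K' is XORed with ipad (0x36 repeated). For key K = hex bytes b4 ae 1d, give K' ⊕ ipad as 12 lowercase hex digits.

82982b363636

Key hex bytes b4 ae 1d is 3 bytes ≤ B = 6; zero-pad to 6 bytes: K' = b4 ae 1d 00 00 00.
XOR each byte with 0x36: b4⊕36=82, ae⊕36=98, 1d⊕36=2b, 00⊕36=36, 00⊕36=36, 00⊕36=36.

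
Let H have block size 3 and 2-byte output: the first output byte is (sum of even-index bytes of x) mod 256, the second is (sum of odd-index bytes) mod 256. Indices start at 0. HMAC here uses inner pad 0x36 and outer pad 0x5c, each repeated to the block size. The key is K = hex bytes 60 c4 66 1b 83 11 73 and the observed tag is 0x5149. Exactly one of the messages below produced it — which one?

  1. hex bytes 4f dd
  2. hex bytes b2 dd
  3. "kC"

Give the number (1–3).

Key hex bytes 60 c4 66 1b 83 11 73 is 7 bytes > B = 3, so hash it first: H(key) = bc f0, then zero-pad to 3 bytes: K' = bc f0 00.
K' ⊕ ipad = 8a c6 36; K' ⊕ opad = e0 ac 5c.
m1: inner = H(8a c6 36 4f dd) = 9d 15; tag = H(e0 ac 5c 9d 15) = 5149 ← matches
m2: inner = H(8a c6 36 b2 dd) = 9d 78; tag = H(e0 ac 5c 9d 78) = b449
m3: inner = H(8a c6 36 6b 43) = 03 31; tag = H(e0 ac 5c 03 31) = 6daf

1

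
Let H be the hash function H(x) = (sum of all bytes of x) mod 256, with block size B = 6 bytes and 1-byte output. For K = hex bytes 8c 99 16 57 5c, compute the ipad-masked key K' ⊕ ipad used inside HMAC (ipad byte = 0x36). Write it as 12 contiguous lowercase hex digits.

baaf20616a36

Key hex bytes 8c 99 16 57 5c is 5 bytes ≤ B = 6; zero-pad to 6 bytes: K' = 8c 99 16 57 5c 00.
XOR each byte with 0x36: 8c⊕36=ba, 99⊕36=af, 16⊕36=20, 57⊕36=61, 5c⊕36=6a, 00⊕36=36.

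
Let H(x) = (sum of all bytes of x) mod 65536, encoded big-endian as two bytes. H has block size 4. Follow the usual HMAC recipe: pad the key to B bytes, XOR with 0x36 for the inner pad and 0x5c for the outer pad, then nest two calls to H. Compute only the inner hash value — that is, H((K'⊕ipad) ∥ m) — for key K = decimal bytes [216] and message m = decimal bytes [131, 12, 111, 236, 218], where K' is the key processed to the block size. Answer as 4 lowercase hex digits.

0454

Key decimal bytes [216] = d8 is 1 byte ≤ B = 4; zero-pad to 4 bytes: K' = d8 00 00 00.
K' ⊕ ipad = ee 36 36 36.
Inner input = ee 36 36 36 ∥ 83 0c 6f ec da.
Inner hash: sum = 238+54+54+54+131+12+111+236+218 = 1108 → 04 54.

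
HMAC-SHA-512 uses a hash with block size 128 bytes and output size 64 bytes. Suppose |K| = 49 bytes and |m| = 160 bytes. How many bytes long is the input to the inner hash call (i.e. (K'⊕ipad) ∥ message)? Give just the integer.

288

Key is 49 ≤ 128 bytes, zero-padded: |K'| = 128.
Inner input = (K'⊕ipad) ∥ m → 128 + 160 = 288 bytes.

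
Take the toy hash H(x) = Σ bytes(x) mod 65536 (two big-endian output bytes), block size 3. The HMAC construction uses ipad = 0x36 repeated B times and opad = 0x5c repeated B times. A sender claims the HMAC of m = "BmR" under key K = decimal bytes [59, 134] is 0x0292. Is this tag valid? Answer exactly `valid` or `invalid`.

valid

Key decimal bytes [59, 134] = 3b 86 is 2 bytes ≤ B = 3; zero-pad to 3 bytes: K' = 3b 86 00.
K' ⊕ ipad = 0d b0 36; K' ⊕ opad = 67 da 5c.
Inner hash: sum = 13+176+54+66+109+82 = 500 → 01 f4.
Outer hash (recomputed tag): sum = 103+218+92+1+244 = 658 → 02 92.
Recomputed tag = 0292; claimed = 0292 → match.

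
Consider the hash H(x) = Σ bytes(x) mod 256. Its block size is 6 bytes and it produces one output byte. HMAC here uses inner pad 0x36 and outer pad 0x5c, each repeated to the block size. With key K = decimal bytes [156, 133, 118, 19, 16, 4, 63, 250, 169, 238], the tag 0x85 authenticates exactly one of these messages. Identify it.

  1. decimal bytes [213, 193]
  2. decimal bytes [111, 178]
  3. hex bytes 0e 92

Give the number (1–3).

2

Key decimal bytes [156, 133, 118, 19, 16, 4, 63, 250, 169, 238] = 9c 85 76 13 10 04 3f fa a9 ee is 10 bytes > B = 6, so hash it first: H(key) = 8e, then zero-pad to 6 bytes: K' = 8e 00 00 00 00 00.
K' ⊕ ipad = b8 36 36 36 36 36; K' ⊕ opad = d2 5c 5c 5c 5c 5c.
m1: inner = H(b8 36 36 36 36 36 d5 c1) = 5c; tag = H(d2 5c 5c 5c 5c 5c 5c) = fa
m2: inner = H(b8 36 36 36 36 36 6f b2) = e7; tag = H(d2 5c 5c 5c 5c 5c e7) = 85 ← matches
m3: inner = H(b8 36 36 36 36 36 0e 92) = 66; tag = H(d2 5c 5c 5c 5c 5c 66) = 04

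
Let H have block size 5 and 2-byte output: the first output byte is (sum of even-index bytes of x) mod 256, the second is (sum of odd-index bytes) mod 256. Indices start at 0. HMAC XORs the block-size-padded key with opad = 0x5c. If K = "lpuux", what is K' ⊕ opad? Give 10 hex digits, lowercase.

302c292924

Key "lpuux" = 6c 70 75 75 78 is exactly B = 5 bytes: K' = 6c 70 75 75 78.
XOR each byte with 0x5c: 6c⊕5c=30, 70⊕5c=2c, 75⊕5c=29, 75⊕5c=29, 78⊕5c=24.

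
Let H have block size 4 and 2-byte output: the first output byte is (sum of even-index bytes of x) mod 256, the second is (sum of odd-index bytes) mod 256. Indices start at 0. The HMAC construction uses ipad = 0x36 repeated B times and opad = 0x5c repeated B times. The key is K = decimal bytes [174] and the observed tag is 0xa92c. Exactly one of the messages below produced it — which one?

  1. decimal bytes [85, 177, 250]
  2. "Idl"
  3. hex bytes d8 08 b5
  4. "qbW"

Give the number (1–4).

Key decimal bytes [174] = ae is 1 byte ≤ B = 4; zero-pad to 4 bytes: K' = ae 00 00 00.
K' ⊕ ipad = 98 36 36 36; K' ⊕ opad = f2 5c 5c 5c.
m1: inner = H(98 36 36 36 55 b1 fa) = 1d 1d; tag = H(f2 5c 5c 5c 1d 1d) = 6bd5
m2: inner = H(98 36 36 36 49 64 6c) = 83 d0; tag = H(f2 5c 5c 5c 83 d0) = d188
m3: inner = H(98 36 36 36 d8 08 b5) = 5b 74; tag = H(f2 5c 5c 5c 5b 74) = a92c ← matches
m4: inner = H(98 36 36 36 71 62 57) = 96 ce; tag = H(f2 5c 5c 5c 96 ce) = e486

3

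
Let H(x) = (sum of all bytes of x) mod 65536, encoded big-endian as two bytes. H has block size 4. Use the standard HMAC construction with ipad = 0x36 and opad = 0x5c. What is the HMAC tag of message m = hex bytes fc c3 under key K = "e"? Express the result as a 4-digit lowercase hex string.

0203

Key "e" = 65 is 1 byte ≤ B = 4; zero-pad to 4 bytes: K' = 65 00 00 00.
K' ⊕ ipad = 53 36 36 36.  K' ⊕ opad = 39 5c 5c 5c.
Inner input = (K'⊕ipad) ∥ m = 53 36 36 36 ∥ fc c3.
Inner hash: sum = 83+54+54+54+252+195 = 692 → 02 b4.
Outer input = (K'⊕opad) ∥ inner = 39 5c 5c 5c ∥ 02 b4.
Outer hash (tag): sum = 57+92+92+92+2+180 = 515 → 02 03.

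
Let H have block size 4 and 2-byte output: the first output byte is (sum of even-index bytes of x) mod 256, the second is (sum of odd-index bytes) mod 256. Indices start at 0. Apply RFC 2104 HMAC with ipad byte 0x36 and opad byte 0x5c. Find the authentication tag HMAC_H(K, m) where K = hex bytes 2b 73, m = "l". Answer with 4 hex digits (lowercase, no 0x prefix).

Key hex bytes 2b 73 is 2 bytes ≤ B = 4; zero-pad to 4 bytes: K' = 2b 73 00 00.
K' ⊕ ipad = 1d 45 36 36.  K' ⊕ opad = 77 2f 5c 5c.
Inner input = (K'⊕ipad) ∥ m = 1d 45 36 36 ∥ 6c.
Inner hash: even-index sum = 191 mod 256 = 191; odd-index sum = 123 mod 256 = 123 → bf 7b.
Outer input = (K'⊕opad) ∥ inner = 77 2f 5c 5c ∥ bf 7b.
Outer hash (tag): even-index sum = 402 mod 256 = 146; odd-index sum = 262 mod 256 = 6 → 92 06.

9206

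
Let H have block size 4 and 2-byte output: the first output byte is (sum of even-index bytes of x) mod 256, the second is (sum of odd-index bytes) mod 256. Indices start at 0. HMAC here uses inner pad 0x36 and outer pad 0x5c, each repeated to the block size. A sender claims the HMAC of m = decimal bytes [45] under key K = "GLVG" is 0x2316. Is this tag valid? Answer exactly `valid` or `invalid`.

Key "GLVG" = 47 4c 56 47 is exactly B = 4 bytes: K' = 47 4c 56 47.
K' ⊕ ipad = 71 7a 60 71; K' ⊕ opad = 1b 10 0a 1b.
Inner hash: even-index sum = 254 mod 256 = 254; odd-index sum = 235 mod 256 = 235 → fe eb.
Outer hash (recomputed tag): even-index sum = 291 mod 256 = 35; odd-index sum = 278 mod 256 = 22 → 23 16.
Recomputed tag = 2316; claimed = 2316 → match.

valid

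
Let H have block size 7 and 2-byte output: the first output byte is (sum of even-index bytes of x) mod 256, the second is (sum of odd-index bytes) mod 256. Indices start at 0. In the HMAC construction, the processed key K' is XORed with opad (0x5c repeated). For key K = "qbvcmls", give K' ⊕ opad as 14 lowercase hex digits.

2d3e2a3f31302f

Key "qbvcmls" = 71 62 76 63 6d 6c 73 is exactly B = 7 bytes: K' = 71 62 76 63 6d 6c 73.
XOR each byte with 0x5c: 71⊕5c=2d, 62⊕5c=3e, 76⊕5c=2a, 63⊕5c=3f, 6d⊕5c=31, 6c⊕5c=30, 73⊕5c=2f.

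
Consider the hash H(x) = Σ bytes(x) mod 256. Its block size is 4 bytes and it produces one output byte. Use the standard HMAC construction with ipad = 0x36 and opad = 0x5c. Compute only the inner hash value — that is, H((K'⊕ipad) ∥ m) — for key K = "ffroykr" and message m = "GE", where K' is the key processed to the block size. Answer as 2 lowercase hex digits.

63

Key "ffroykr" = 66 66 72 6f 79 6b 72 is 7 bytes > B = 4, so hash it first: H(key) = 03, then zero-pad to 4 bytes: K' = 03 00 00 00.
K' ⊕ ipad = 35 36 36 36.
Inner input = 35 36 36 36 ∥ 47 45.
Inner hash: sum = 53+54+54+54+71+69 = 355; mod 256 = 99 → 63.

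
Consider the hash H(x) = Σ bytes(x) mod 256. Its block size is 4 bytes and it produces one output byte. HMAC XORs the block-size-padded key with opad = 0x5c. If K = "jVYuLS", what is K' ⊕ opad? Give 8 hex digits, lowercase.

Key "jVYuLS" = 6a 56 59 75 4c 53 is 6 bytes > B = 4, so hash it first: H(key) = 2d, then zero-pad to 4 bytes: K' = 2d 00 00 00.
XOR each byte with 0x5c: 2d⊕5c=71, 00⊕5c=5c, 00⊕5c=5c, 00⊕5c=5c.

715c5c5c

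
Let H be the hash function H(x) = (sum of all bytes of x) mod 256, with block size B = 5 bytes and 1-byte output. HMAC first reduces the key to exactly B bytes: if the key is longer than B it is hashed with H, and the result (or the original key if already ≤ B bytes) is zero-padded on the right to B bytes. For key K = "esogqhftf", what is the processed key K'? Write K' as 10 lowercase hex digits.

c700000000

|K| = 9 > B = 5, so first hash the key.
H(K): sum = 101+115+111+103+113+104+102+116+102 = 967; mod 256 = 199 → c7.
Zero-pad H(K) = c7 to 5 bytes: K' = c7 00 00 00 00.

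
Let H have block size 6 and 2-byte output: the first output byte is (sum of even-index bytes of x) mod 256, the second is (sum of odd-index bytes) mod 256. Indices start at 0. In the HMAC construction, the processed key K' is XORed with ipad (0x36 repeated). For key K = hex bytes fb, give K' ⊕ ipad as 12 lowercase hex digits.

cd3636363636

Key hex bytes fb is 1 byte ≤ B = 6; zero-pad to 6 bytes: K' = fb 00 00 00 00 00.
XOR each byte with 0x36: fb⊕36=cd, 00⊕36=36, 00⊕36=36, 00⊕36=36, 00⊕36=36, 00⊕36=36.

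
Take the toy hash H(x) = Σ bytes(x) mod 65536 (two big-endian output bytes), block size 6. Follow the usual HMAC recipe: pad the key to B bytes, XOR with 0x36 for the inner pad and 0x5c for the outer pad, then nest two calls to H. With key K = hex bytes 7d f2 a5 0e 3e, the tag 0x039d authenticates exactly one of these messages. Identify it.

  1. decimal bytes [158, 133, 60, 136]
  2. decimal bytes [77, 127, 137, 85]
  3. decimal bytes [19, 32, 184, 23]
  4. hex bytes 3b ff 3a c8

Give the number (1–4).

2

Key hex bytes 7d f2 a5 0e 3e is 5 bytes ≤ B = 6; zero-pad to 6 bytes: K' = 7d f2 a5 0e 3e 00.
K' ⊕ ipad = 4b c4 93 38 08 36; K' ⊕ opad = 21 ae f9 52 62 5c.
m1: inner = H(4b c4 93 38 08 36 9e 85 3c 88) = 03 ff; tag = H(21 ae f9 52 62 5c 03 ff) = 03da
m2: inner = H(4b c4 93 38 08 36 4d 7f 89 55) = 03 c2; tag = H(21 ae f9 52 62 5c 03 c2) = 039d ← matches
m3: inner = H(4b c4 93 38 08 36 13 20 b8 17) = 03 1a; tag = H(21 ae f9 52 62 5c 03 1a) = 02f5
m4: inner = H(4b c4 93 38 08 36 3b ff 3a c8) = 04 54; tag = H(21 ae f9 52 62 5c 04 54) = 0330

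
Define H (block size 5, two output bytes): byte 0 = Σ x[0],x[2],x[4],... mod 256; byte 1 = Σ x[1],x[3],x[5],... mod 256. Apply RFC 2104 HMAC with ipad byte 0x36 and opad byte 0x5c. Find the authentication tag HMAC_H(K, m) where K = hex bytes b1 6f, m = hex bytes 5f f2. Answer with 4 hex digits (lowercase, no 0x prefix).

9374

Key hex bytes b1 6f is 2 bytes ≤ B = 5; zero-pad to 5 bytes: K' = b1 6f 00 00 00.
K' ⊕ ipad = 87 59 36 36 36.  K' ⊕ opad = ed 33 5c 5c 5c.
Inner input = (K'⊕ipad) ∥ m = 87 59 36 36 36 ∥ 5f f2.
Inner hash: even-index sum = 485 mod 256 = 229; odd-index sum = 238 mod 256 = 238 → e5 ee.
Outer input = (K'⊕opad) ∥ inner = ed 33 5c 5c 5c ∥ e5 ee.
Outer hash (tag): even-index sum = 659 mod 256 = 147; odd-index sum = 372 mod 256 = 116 → 93 74.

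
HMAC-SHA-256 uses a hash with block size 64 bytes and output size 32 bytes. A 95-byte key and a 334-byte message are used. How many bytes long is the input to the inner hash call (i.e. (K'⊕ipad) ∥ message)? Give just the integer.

Key is 95 > 64 bytes, so it is hashed to 32 bytes then zero-padded to 64: |K'| = 64.
Inner input = (K'⊕ipad) ∥ m → 64 + 334 = 398 bytes.

398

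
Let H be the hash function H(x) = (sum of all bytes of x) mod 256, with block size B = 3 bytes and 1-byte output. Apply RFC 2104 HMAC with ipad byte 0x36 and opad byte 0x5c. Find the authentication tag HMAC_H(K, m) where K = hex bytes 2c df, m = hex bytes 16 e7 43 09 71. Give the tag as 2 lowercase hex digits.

42

Key hex bytes 2c df is 2 bytes ≤ B = 3; zero-pad to 3 bytes: K' = 2c df 00.
K' ⊕ ipad = 1a e9 36.  K' ⊕ opad = 70 83 5c.
Inner input = (K'⊕ipad) ∥ m = 1a e9 36 ∥ 16 e7 43 09 71.
Inner hash: sum = 26+233+54+22+231+67+9+113 = 755; mod 256 = 243 → f3.
Outer input = (K'⊕opad) ∥ inner = 70 83 5c ∥ f3.
Outer hash (tag): sum = 112+131+92+243 = 578; mod 256 = 66 → 42.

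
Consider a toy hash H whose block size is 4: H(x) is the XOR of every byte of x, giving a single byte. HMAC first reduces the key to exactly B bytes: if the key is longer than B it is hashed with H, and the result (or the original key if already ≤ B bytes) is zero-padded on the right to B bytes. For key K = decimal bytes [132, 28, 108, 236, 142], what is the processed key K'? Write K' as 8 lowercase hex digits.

|K| = 5 > B = 4, so first hash the key.
H(K): XOR 84⊕1c⊕6c⊕ec⊕8e = 96.
Zero-pad H(K) = 96 to 4 bytes: K' = 96 00 00 00.

96000000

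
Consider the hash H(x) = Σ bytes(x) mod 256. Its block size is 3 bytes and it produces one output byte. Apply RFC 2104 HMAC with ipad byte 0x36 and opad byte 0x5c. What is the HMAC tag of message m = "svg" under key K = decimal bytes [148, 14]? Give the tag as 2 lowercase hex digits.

d6

Key decimal bytes [148, 14] = 94 0e is 2 bytes ≤ B = 3; zero-pad to 3 bytes: K' = 94 0e 00.
K' ⊕ ipad = a2 38 36.  K' ⊕ opad = c8 52 5c.
Inner input = (K'⊕ipad) ∥ m = a2 38 36 ∥ 73 76 67.
Inner hash: sum = 162+56+54+115+118+103 = 608; mod 256 = 96 → 60.
Outer input = (K'⊕opad) ∥ inner = c8 52 5c ∥ 60.
Outer hash (tag): sum = 200+82+92+96 = 470; mod 256 = 214 → d6.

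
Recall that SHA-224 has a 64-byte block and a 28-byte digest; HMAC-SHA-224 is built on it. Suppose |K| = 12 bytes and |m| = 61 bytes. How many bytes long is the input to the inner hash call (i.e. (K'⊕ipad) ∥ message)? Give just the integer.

Key is 12 ≤ 64 bytes, zero-padded: |K'| = 64.
Inner input = (K'⊕ipad) ∥ m → 64 + 61 = 125 bytes.

125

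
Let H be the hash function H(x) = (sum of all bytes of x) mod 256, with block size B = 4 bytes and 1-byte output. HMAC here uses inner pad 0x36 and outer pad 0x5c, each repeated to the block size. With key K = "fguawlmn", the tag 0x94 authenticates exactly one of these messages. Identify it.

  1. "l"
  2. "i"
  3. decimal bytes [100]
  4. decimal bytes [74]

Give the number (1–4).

4

Key "fguawlmn" = 66 67 75 61 77 6c 6d 6e is 8 bytes > B = 4, so hash it first: H(key) = 61, then zero-pad to 4 bytes: K' = 61 00 00 00.
K' ⊕ ipad = 57 36 36 36; K' ⊕ opad = 3d 5c 5c 5c.
m1: inner = H(57 36 36 36 6c) = 65; tag = H(3d 5c 5c 5c 65) = b6
m2: inner = H(57 36 36 36 69) = 62; tag = H(3d 5c 5c 5c 62) = b3
m3: inner = H(57 36 36 36 64) = 5d; tag = H(3d 5c 5c 5c 5d) = ae
m4: inner = H(57 36 36 36 4a) = 43; tag = H(3d 5c 5c 5c 43) = 94 ← matches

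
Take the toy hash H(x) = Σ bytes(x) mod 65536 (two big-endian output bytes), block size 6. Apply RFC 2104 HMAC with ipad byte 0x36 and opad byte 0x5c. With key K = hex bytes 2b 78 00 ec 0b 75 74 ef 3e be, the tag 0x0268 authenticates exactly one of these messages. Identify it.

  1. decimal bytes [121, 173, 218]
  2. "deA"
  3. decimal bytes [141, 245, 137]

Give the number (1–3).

2

Key hex bytes 2b 78 00 ec 0b 75 74 ef 3e be is 10 bytes > B = 6, so hash it first: H(key) = 04 6e, then zero-pad to 6 bytes: K' = 04 6e 00 00 00 00.
K' ⊕ ipad = 32 58 36 36 36 36; K' ⊕ opad = 58 32 5c 5c 5c 5c.
m1: inner = H(32 58 36 36 36 36 79 ad da) = 03 62; tag = H(58 32 5c 5c 5c 5c 03 62) = 025f
m2: inner = H(32 58 36 36 36 36 64 65 41) = 02 6c; tag = H(58 32 5c 5c 5c 5c 02 6c) = 0268 ← matches
m3: inner = H(32 58 36 36 36 36 8d f5 89) = 03 6d; tag = H(58 32 5c 5c 5c 5c 03 6d) = 026a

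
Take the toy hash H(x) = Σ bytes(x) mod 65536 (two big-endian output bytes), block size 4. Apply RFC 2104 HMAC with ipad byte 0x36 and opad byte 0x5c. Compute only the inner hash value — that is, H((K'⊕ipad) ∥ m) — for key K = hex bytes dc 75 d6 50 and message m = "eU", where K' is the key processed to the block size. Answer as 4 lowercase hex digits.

Key hex bytes dc 75 d6 50 is exactly B = 4 bytes: K' = dc 75 d6 50.
K' ⊕ ipad = ea 43 e0 66.
Inner input = ea 43 e0 66 ∥ 65 55.
Inner hash: sum = 234+67+224+102+101+85 = 813 → 03 2d.

032d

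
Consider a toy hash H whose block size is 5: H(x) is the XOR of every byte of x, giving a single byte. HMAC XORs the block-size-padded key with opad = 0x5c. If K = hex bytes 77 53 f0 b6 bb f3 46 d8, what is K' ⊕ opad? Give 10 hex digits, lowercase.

Key hex bytes 77 53 f0 b6 bb f3 46 d8 is 8 bytes > B = 5, so hash it first: H(key) = b4, then zero-pad to 5 bytes: K' = b4 00 00 00 00.
XOR each byte with 0x5c: b4⊕5c=e8, 00⊕5c=5c, 00⊕5c=5c, 00⊕5c=5c, 00⊕5c=5c.

e85c5c5c5c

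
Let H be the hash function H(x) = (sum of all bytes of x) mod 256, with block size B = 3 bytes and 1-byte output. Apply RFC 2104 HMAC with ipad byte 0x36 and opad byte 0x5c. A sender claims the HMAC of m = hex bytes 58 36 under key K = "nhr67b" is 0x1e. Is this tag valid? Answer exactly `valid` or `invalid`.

Key "nhr67b" = 6e 68 72 36 37 62 is 6 bytes > B = 3, so hash it first: H(key) = 17, then zero-pad to 3 bytes: K' = 17 00 00.
K' ⊕ ipad = 21 36 36; K' ⊕ opad = 4b 5c 5c.
Inner hash: sum = 33+54+54+88+54 = 283; mod 256 = 27 → 1b.
Outer hash (recomputed tag): sum = 75+92+92+27 = 286; mod 256 = 30 → 1e.
Recomputed tag = 1e; claimed = 1e → match.

valid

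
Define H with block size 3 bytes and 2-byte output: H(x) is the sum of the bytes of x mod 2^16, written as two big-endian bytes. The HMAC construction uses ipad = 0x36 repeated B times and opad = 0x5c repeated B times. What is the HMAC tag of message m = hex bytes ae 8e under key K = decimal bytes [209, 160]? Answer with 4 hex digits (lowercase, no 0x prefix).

02d6

Key decimal bytes [209, 160] = d1 a0 is 2 bytes ≤ B = 3; zero-pad to 3 bytes: K' = d1 a0 00.
K' ⊕ ipad = e7 96 36.  K' ⊕ opad = 8d fc 5c.
Inner input = (K'⊕ipad) ∥ m = e7 96 36 ∥ ae 8e.
Inner hash: sum = 231+150+54+174+142 = 751 → 02 ef.
Outer input = (K'⊕opad) ∥ inner = 8d fc 5c ∥ 02 ef.
Outer hash (tag): sum = 141+252+92+2+239 = 726 → 02 d6.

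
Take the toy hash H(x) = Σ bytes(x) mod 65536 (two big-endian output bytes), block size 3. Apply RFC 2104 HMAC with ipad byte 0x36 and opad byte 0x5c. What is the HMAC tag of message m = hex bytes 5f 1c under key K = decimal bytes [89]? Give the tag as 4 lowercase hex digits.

0114

Key decimal bytes [89] = 59 is 1 byte ≤ B = 3; zero-pad to 3 bytes: K' = 59 00 00.
K' ⊕ ipad = 6f 36 36.  K' ⊕ opad = 05 5c 5c.
Inner input = (K'⊕ipad) ∥ m = 6f 36 36 ∥ 5f 1c.
Inner hash: sum = 111+54+54+95+28 = 342 → 01 56.
Outer input = (K'⊕opad) ∥ inner = 05 5c 5c ∥ 01 56.
Outer hash (tag): sum = 5+92+92+1+86 = 276 → 01 14.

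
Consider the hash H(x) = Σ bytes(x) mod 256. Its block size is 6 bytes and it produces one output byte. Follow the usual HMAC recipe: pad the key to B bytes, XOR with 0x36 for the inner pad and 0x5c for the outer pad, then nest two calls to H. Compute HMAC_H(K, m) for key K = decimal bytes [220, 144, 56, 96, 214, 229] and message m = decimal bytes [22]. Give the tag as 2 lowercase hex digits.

ec

Key decimal bytes [220, 144, 56, 96, 214, 229] = dc 90 38 60 d6 e5 is exactly B = 6 bytes: K' = dc 90 38 60 d6 e5.
K' ⊕ ipad = ea a6 0e 56 e0 d3.  K' ⊕ opad = 80 cc 64 3c 8a b9.
Inner input = (K'⊕ipad) ∥ m = ea a6 0e 56 e0 d3 ∥ 16.
Inner hash: sum = 234+166+14+86+224+211+22 = 957; mod 256 = 189 → bd.
Outer input = (K'⊕opad) ∥ inner = 80 cc 64 3c 8a b9 ∥ bd.
Outer hash (tag): sum = 128+204+100+60+138+185+189 = 1004; mod 256 = 236 → ec.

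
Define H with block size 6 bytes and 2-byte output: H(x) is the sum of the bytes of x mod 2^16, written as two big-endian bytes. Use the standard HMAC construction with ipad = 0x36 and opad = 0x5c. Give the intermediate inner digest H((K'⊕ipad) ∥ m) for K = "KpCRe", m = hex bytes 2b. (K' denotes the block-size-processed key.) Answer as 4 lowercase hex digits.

0250

Key "KpCRe" = 4b 70 43 52 65 is 5 bytes ≤ B = 6; zero-pad to 6 bytes: K' = 4b 70 43 52 65 00.
K' ⊕ ipad = 7d 46 75 64 53 36.
Inner input = 7d 46 75 64 53 36 ∥ 2b.
Inner hash: sum = 125+70+117+100+83+54+43 = 592 → 02 50.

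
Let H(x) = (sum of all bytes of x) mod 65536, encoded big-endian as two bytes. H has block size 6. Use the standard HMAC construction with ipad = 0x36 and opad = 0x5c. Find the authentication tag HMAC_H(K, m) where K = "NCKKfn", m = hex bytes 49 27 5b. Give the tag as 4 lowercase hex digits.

Key "NCKKfn" = 4e 43 4b 4b 66 6e is exactly B = 6 bytes: K' = 4e 43 4b 4b 66 6e.
K' ⊕ ipad = 78 75 7d 7d 50 58.  K' ⊕ opad = 12 1f 17 17 3a 32.
Inner input = (K'⊕ipad) ∥ m = 78 75 7d 7d 50 58 ∥ 49 27 5b.
Inner hash: sum = 120+117+125+125+80+88+73+39+91 = 858 → 03 5a.
Outer input = (K'⊕opad) ∥ inner = 12 1f 17 17 3a 32 ∥ 03 5a.
Outer hash (tag): sum = 18+31+23+23+58+50+3+90 = 296 → 01 28.

0128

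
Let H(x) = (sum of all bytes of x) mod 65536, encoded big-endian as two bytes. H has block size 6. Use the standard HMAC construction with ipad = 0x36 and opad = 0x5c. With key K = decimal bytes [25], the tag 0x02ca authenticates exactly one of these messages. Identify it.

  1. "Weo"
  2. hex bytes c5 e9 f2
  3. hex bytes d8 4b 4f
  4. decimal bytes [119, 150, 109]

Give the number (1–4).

Key decimal bytes [25] = 19 is 1 byte ≤ B = 6; zero-pad to 6 bytes: K' = 19 00 00 00 00 00.
K' ⊕ ipad = 2f 36 36 36 36 36; K' ⊕ opad = 45 5c 5c 5c 5c 5c.
m1: inner = H(2f 36 36 36 36 36 57 65 6f) = 02 68; tag = H(45 5c 5c 5c 5c 5c 02 68) = 027b
m2: inner = H(2f 36 36 36 36 36 c5 e9 f2) = 03 dd; tag = H(45 5c 5c 5c 5c 5c 03 dd) = 02f1
m3: inner = H(2f 36 36 36 36 36 d8 4b 4f) = 02 af; tag = H(45 5c 5c 5c 5c 5c 02 af) = 02c2
m4: inner = H(2f 36 36 36 36 36 77 96 6d) = 02 b7; tag = H(45 5c 5c 5c 5c 5c 02 b7) = 02ca ← matches

4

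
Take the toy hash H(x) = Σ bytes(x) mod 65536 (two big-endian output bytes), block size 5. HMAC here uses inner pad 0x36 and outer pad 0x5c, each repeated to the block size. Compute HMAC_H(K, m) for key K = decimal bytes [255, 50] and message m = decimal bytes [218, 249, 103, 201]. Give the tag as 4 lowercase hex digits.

Key decimal bytes [255, 50] = ff 32 is 2 bytes ≤ B = 5; zero-pad to 5 bytes: K' = ff 32 00 00 00.
K' ⊕ ipad = c9 04 36 36 36.  K' ⊕ opad = a3 6e 5c 5c 5c.
Inner input = (K'⊕ipad) ∥ m = c9 04 36 36 36 ∥ da f9 67 c9.
Inner hash: sum = 201+4+54+54+54+218+249+103+201 = 1138 → 04 72.
Outer input = (K'⊕opad) ∥ inner = a3 6e 5c 5c 5c ∥ 04 72.
Outer hash (tag): sum = 163+110+92+92+92+4+114 = 667 → 02 9b.

029b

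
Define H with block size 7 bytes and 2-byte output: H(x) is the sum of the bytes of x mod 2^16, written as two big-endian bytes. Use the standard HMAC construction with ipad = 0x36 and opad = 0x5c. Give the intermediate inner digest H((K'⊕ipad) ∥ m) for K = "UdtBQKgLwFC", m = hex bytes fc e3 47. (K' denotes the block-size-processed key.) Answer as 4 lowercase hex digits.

03f1

Key "UdtBQKgLwFC" = 55 64 74 42 51 4b 67 4c 77 46 43 is 11 bytes > B = 7, so hash it first: H(key) = 03 be, then zero-pad to 7 bytes: K' = 03 be 00 00 00 00 00.
K' ⊕ ipad = 35 88 36 36 36 36 36.
Inner input = 35 88 36 36 36 36 36 ∥ fc e3 47.
Inner hash: sum = 53+136+54+54+54+54+54+252+227+71 = 1009 → 03 f1.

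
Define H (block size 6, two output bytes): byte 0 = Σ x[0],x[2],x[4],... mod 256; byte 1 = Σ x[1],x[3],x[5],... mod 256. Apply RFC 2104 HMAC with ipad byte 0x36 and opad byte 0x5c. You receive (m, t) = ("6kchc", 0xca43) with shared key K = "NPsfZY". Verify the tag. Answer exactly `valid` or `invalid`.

invalid

Key "NPsfZY" = 4e 50 73 66 5a 59 is exactly B = 6 bytes: K' = 4e 50 73 66 5a 59.
K' ⊕ ipad = 78 66 45 50 6c 6f; K' ⊕ opad = 12 0c 2f 3a 06 05.
Inner hash: even-index sum = 549 mod 256 = 37; odd-index sum = 504 mod 256 = 248 → 25 f8.
Outer hash (recomputed tag): even-index sum = 108 mod 256 = 108; odd-index sum = 323 mod 256 = 67 → 6c 43.
Recomputed tag = 6c43; claimed = ca43 → mismatch.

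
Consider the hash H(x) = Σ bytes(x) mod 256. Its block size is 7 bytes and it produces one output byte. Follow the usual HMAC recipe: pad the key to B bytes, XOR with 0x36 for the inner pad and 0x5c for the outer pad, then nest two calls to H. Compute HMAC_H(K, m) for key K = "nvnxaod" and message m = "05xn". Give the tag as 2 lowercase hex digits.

e5

Key "nvnxaod" = 6e 76 6e 78 61 6f 64 is exactly B = 7 bytes: K' = 6e 76 6e 78 61 6f 64.
K' ⊕ ipad = 58 40 58 4e 57 59 52.  K' ⊕ opad = 32 2a 32 24 3d 33 38.
Inner input = (K'⊕ipad) ∥ m = 58 40 58 4e 57 59 52 ∥ 30 35 78 6e.
Inner hash: sum = 88+64+88+78+87+89+82+48+53+120+110 = 907; mod 256 = 139 → 8b.
Outer input = (K'⊕opad) ∥ inner = 32 2a 32 24 3d 33 38 ∥ 8b.
Outer hash (tag): sum = 50+42+50+36+61+51+56+139 = 485; mod 256 = 229 → e5.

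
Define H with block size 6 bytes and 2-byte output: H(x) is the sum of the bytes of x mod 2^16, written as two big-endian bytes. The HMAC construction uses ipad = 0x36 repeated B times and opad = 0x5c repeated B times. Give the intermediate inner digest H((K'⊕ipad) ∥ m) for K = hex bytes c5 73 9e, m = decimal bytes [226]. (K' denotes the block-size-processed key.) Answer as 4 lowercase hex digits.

Key hex bytes c5 73 9e is 3 bytes ≤ B = 6; zero-pad to 6 bytes: K' = c5 73 9e 00 00 00.
K' ⊕ ipad = f3 45 a8 36 36 36.
Inner input = f3 45 a8 36 36 36 ∥ e2.
Inner hash: sum = 243+69+168+54+54+54+226 = 868 → 03 64.

0364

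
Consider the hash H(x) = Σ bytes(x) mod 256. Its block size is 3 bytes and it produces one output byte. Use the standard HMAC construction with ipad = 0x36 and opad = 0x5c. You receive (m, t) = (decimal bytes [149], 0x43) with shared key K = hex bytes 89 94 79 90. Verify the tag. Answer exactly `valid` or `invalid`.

valid

Key hex bytes 89 94 79 90 is 4 bytes > B = 3, so hash it first: H(key) = 26, then zero-pad to 3 bytes: K' = 26 00 00.
K' ⊕ ipad = 10 36 36; K' ⊕ opad = 7a 5c 5c.
Inner hash: sum = 16+54+54+149 = 273; mod 256 = 17 → 11.
Outer hash (recomputed tag): sum = 122+92+92+17 = 323; mod 256 = 67 → 43.
Recomputed tag = 43; claimed = 43 → match.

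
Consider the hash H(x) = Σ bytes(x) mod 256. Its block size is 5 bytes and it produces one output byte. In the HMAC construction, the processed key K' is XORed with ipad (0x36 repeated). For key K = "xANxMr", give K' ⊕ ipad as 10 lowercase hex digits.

Key "xANxMr" = 78 41 4e 78 4d 72 is 6 bytes > B = 5, so hash it first: H(key) = 3e, then zero-pad to 5 bytes: K' = 3e 00 00 00 00.
XOR each byte with 0x36: 3e⊕36=08, 00⊕36=36, 00⊕36=36, 00⊕36=36, 00⊕36=36.

0836363636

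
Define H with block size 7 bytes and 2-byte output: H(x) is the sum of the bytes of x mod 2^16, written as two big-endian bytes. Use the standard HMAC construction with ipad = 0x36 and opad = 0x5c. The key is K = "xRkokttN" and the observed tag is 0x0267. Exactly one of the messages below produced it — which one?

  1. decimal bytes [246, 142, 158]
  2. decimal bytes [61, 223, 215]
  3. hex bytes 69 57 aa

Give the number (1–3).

Key "xRkokttN" = 78 52 6b 6f 6b 74 74 4e is 8 bytes > B = 7, so hash it first: H(key) = 03 45, then zero-pad to 7 bytes: K' = 03 45 00 00 00 00 00.
K' ⊕ ipad = 35 73 36 36 36 36 36; K' ⊕ opad = 5f 19 5c 5c 5c 5c 5c.
m1: inner = H(35 73 36 36 36 36 36 f6 8e 9e) = 03 d8; tag = H(5f 19 5c 5c 5c 5c 5c 03 d8) = 031f
m2: inner = H(35 73 36 36 36 36 36 3d df d7) = 03 a9; tag = H(5f 19 5c 5c 5c 5c 5c 03 a9) = 02f0
m3: inner = H(35 73 36 36 36 36 36 69 57 aa) = 03 20; tag = H(5f 19 5c 5c 5c 5c 5c 03 20) = 0267 ← matches

3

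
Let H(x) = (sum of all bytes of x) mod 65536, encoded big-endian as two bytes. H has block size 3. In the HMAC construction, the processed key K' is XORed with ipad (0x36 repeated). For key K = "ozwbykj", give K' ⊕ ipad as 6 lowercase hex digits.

352636

Key "ozwbykj" = 6f 7a 77 62 79 6b 6a is 7 bytes > B = 3, so hash it first: H(key) = 03 10, then zero-pad to 3 bytes: K' = 03 10 00.
XOR each byte with 0x36: 03⊕36=35, 10⊕36=26, 00⊕36=36.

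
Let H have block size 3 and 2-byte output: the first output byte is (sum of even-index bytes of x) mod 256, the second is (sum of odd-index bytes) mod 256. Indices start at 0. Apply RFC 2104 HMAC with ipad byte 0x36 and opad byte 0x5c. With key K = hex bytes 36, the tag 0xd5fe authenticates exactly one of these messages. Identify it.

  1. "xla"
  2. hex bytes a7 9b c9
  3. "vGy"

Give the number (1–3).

Key hex bytes 36 is 1 byte ≤ B = 3; zero-pad to 3 bytes: K' = 36 00 00.
K' ⊕ ipad = 00 36 36; K' ⊕ opad = 6a 5c 5c.
m1: inner = H(00 36 36 78 6c 61) = a2 0f; tag = H(6a 5c 5c a2 0f) = d5fe ← matches
m2: inner = H(00 36 36 a7 9b c9) = d1 a6; tag = H(6a 5c 5c d1 a6) = 6c2d
m3: inner = H(00 36 36 76 47 79) = 7d 25; tag = H(6a 5c 5c 7d 25) = ebd9

1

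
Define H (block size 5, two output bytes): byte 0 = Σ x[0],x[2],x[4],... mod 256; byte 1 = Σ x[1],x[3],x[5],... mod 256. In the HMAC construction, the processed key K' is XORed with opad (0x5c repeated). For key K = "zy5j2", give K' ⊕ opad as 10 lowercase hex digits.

262569366e

Key "zy5j2" = 7a 79 35 6a 32 is exactly B = 5 bytes: K' = 7a 79 35 6a 32.
XOR each byte with 0x5c: 7a⊕5c=26, 79⊕5c=25, 35⊕5c=69, 6a⊕5c=36, 32⊕5c=6e.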